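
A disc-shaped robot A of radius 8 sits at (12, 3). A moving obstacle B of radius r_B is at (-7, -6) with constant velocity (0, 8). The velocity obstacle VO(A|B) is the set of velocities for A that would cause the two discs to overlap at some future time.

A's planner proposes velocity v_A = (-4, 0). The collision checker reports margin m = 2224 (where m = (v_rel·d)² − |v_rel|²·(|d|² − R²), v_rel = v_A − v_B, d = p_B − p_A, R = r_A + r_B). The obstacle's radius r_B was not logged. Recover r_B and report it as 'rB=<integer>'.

m = 2224
d = (-19, -9);  v_rel = (-4, -8),  |v_rel|² = 80
v_rel×d = (-4)·(-9) − (-8)·(-19) = -116
since m = R²·80 − (-116)²:  R² = (13456 + 2224) / 80 = 196
R = √196 = 14  ⇒  r_B = 14 − 8 = 6

rB=6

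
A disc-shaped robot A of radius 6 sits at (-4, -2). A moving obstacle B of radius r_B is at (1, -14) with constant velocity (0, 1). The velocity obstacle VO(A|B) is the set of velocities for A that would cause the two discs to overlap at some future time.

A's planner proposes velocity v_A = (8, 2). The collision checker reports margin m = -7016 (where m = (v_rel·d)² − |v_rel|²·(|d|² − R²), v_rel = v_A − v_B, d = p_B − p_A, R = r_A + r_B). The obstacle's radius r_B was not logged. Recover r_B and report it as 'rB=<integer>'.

m = -7016
d = (5, -12);  v_rel = (8, 1),  |v_rel|² = 65
v_rel×d = (8)·(-12) − (1)·(5) = -101
since m = R²·65 − (-101)²:  R² = (10201 + -7016) / 65 = 49
R = √49 = 7  ⇒  r_B = 7 − 6 = 1

rB=1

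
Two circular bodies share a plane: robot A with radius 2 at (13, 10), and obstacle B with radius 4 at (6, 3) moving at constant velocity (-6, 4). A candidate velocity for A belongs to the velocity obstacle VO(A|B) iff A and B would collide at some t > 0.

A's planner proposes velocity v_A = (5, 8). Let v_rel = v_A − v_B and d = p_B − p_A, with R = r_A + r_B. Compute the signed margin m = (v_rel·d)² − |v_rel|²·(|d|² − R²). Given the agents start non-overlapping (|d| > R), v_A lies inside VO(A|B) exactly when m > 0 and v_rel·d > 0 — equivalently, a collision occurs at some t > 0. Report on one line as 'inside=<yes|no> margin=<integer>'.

d = (-7, -7),  |d|² = 98;  R = 2+4 = 6,  c = 98−6² = 62
v_rel = (11, 4),  |v_rel|² = 137;  v_rel·d = (11)·(-7) + (4)·(-7) = -105
137·t² + 210·t + 62 = 0  ⇒  m = (-105)² − 137·62 = 2531
m = 2531 > 0,  v_rel·d = -105 < 0  ⇒  outside

inside=no margin=2531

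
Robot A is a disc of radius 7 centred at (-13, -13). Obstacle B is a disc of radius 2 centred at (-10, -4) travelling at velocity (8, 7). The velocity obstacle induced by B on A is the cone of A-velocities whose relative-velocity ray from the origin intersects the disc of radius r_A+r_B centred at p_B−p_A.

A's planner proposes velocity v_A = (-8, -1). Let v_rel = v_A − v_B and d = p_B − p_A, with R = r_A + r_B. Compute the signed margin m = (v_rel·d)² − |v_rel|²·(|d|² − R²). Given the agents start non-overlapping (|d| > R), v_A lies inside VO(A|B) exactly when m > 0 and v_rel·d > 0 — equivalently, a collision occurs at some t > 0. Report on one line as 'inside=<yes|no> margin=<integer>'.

d = (3, 9),  |d|² = 90;  R = 7+2 = 9,  c = 90−9² = 9
v_rel = (-16, -8),  |v_rel|² = 320;  v_rel·d = (-16)·(3) + (-8)·(9) = -120
320·t² + 240·t + 9 = 0  ⇒  m = (-120)² − 320·9 = 11520
m = 11520 > 0,  v_rel·d = -120 < 0  ⇒  outside

inside=no margin=11520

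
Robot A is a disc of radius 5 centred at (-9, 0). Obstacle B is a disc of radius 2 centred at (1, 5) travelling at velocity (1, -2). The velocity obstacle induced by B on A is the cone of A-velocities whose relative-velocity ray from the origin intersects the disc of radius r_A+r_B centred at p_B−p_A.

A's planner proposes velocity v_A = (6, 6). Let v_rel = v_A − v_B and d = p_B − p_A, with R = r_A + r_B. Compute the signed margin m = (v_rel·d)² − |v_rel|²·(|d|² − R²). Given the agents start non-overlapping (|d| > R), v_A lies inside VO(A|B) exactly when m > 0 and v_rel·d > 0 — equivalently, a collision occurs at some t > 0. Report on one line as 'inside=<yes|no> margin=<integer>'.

d = (10, 5),  |d|² = 125;  R = 5+2 = 7,  c = 125−7² = 76
v_rel = (5, 8),  |v_rel|² = 89;  v_rel·d = (5)·(10) + (8)·(5) = 90
89·t² − 180·t + 76 = 0  ⇒  m = 90² − 89·76 = 1336
m = 1336 > 0,  v_rel·d = 90 > 0  ⇒  inside

inside=yes margin=1336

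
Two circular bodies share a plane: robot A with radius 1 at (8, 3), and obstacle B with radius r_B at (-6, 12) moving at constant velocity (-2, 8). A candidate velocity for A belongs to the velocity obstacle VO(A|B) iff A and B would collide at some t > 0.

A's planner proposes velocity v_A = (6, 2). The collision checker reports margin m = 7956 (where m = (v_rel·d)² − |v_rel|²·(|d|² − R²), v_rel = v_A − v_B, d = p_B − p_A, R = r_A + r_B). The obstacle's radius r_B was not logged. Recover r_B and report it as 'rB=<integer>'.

m = 7956
d = (-14, 9);  v_rel = (8, -6),  |v_rel|² = 100
v_rel×d = (8)·(9) − (-6)·(-14) = -12
since m = R²·100 − (-12)²:  R² = (144 + 7956) / 100 = 81
R = √81 = 9  ⇒  r_B = 9 − 1 = 8

rB=8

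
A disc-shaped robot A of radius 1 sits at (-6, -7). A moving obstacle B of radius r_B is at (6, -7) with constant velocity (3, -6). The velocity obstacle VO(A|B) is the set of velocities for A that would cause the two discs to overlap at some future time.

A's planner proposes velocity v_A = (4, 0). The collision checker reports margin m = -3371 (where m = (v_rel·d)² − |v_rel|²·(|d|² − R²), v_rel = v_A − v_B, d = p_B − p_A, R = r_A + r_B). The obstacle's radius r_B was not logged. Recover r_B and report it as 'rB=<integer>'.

m = -3371
d = (12, 0);  v_rel = (1, 6),  |v_rel|² = 37
v_rel×d = (1)·(0) − (6)·(12) = -72
since m = R²·37 − (-72)²:  R² = (5184 + -3371) / 37 = 49
R = √49 = 7  ⇒  r_B = 7 − 1 = 6

rB=6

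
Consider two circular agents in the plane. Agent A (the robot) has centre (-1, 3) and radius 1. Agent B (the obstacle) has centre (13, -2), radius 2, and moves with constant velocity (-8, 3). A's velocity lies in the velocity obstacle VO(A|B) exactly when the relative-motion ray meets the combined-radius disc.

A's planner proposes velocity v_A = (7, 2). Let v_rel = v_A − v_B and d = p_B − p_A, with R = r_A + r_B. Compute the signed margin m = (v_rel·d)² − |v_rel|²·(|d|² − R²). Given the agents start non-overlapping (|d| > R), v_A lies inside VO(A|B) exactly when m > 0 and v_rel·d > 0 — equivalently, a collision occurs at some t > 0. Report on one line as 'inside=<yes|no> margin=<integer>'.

d = (14, -5),  |d|² = 221;  R = 1+2 = 3,  c = 221−3² = 212
v_rel = (15, -1),  |v_rel|² = 226;  v_rel·d = (15)·(14) + (-1)·(-5) = 215
226·t² − 430·t + 212 = 0  ⇒  m = 215² − 226·212 = -1687
m = -1687 < 0,  v_rel·d = 215 > 0  ⇒  outside

inside=no margin=-1687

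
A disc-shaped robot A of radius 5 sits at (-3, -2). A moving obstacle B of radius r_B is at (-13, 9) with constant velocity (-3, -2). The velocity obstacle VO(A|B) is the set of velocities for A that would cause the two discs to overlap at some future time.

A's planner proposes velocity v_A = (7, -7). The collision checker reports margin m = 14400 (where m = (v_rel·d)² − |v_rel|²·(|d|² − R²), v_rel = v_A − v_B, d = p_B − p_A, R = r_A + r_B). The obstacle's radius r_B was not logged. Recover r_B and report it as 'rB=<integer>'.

m = 14400
d = (-10, 11);  v_rel = (10, -5),  |v_rel|² = 125
v_rel×d = (10)·(11) − (-5)·(-10) = 60
since m = R²·125 − 60²:  R² = (3600 + 14400) / 125 = 144
R = √144 = 12  ⇒  r_B = 12 − 5 = 7

rB=7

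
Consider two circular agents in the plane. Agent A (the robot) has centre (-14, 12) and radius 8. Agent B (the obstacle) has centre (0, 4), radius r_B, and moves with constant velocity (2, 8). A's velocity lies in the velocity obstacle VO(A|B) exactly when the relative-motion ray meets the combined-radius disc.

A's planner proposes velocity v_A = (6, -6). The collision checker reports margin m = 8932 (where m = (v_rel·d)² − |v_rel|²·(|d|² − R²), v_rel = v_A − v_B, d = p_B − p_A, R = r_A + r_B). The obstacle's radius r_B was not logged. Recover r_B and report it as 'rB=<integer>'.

m = 8932
d = (14, -8);  v_rel = (4, -14),  |v_rel|² = 212
v_rel×d = (4)·(-8) − (-14)·(14) = 164
since m = R²·212 − 164²:  R² = (26896 + 8932) / 212 = 169
R = √169 = 13  ⇒  r_B = 13 − 8 = 5

rB=5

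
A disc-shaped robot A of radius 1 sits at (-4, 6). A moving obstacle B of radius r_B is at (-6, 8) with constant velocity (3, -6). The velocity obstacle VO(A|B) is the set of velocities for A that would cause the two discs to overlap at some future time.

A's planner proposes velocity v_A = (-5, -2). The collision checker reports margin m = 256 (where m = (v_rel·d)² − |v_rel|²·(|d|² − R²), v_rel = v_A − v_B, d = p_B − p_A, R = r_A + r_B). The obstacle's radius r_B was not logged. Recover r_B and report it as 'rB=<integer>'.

m = 256
d = (-2, 2);  v_rel = (-8, 4),  |v_rel|² = 80
v_rel×d = (-8)·(2) − (4)·(-2) = -8
since m = R²·80 − (-8)²:  R² = (64 + 256) / 80 = 4
R = √4 = 2  ⇒  r_B = 2 − 1 = 1

rB=1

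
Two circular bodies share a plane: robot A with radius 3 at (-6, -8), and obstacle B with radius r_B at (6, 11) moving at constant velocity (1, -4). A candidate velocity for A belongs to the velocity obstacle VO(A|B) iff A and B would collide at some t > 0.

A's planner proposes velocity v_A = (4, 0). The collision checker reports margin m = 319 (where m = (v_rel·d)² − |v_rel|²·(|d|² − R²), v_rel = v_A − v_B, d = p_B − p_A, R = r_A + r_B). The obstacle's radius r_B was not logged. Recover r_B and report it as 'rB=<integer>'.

m = 319
d = (12, 19);  v_rel = (3, 4),  |v_rel|² = 25
v_rel×d = (3)·(19) − (4)·(12) = 9
since m = R²·25 − 9²:  R² = (81 + 319) / 25 = 16
R = √16 = 4  ⇒  r_B = 4 − 3 = 1

rB=1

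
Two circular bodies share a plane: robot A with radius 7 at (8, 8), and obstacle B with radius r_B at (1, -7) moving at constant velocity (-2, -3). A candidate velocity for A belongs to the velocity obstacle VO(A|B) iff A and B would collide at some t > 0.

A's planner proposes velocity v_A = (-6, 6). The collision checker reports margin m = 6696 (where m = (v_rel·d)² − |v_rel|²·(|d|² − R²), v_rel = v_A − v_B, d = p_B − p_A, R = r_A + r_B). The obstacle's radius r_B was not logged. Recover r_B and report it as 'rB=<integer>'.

m = 6696
d = (-7, -15);  v_rel = (-4, 9),  |v_rel|² = 97
v_rel×d = (-4)·(-15) − (9)·(-7) = 123
since m = R²·97 − 123²:  R² = (15129 + 6696) / 97 = 225
R = √225 = 15  ⇒  r_B = 15 − 7 = 8

rB=8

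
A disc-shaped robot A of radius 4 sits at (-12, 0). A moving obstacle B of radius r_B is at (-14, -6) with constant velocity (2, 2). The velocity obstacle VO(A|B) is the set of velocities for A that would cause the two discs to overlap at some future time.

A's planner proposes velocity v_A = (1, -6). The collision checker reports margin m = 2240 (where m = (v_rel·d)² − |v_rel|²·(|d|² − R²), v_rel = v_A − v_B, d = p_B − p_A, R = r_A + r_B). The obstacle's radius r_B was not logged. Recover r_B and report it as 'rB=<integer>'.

m = 2240
d = (-2, -6);  v_rel = (-1, -8),  |v_rel|² = 65
v_rel×d = (-1)·(-6) − (-8)·(-2) = -10
since m = R²·65 − (-10)²:  R² = (100 + 2240) / 65 = 36
R = √36 = 6  ⇒  r_B = 6 − 4 = 2

rB=2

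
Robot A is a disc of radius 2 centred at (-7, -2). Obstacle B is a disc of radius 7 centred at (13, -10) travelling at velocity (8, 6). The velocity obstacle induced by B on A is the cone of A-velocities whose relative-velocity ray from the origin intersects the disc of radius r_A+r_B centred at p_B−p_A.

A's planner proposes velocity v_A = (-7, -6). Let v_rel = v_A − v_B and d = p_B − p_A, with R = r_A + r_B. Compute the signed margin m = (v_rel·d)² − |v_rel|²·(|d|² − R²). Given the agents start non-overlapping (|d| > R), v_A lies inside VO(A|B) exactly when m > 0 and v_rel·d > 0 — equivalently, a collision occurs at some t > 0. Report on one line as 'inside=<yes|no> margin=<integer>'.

d = (20, -8),  |d|² = 464;  R = 2+7 = 9,  c = 464−9² = 383
v_rel = (-15, -12),  |v_rel|² = 369;  v_rel·d = (-15)·(20) + (-12)·(-8) = -204
369·t² + 408·t + 383 = 0  ⇒  m = (-204)² − 369·383 = -99711
m = -99711 < 0,  v_rel·d = -204 < 0  ⇒  outside

inside=no margin=-99711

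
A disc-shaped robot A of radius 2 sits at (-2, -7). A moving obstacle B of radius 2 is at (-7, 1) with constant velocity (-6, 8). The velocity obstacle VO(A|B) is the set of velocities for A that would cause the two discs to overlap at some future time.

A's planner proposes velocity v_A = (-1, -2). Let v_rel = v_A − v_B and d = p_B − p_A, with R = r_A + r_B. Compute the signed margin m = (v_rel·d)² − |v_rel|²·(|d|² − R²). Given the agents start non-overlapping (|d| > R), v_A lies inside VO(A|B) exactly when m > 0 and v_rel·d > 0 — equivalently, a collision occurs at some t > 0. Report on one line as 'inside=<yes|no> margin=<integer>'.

d = (-5, 8),  |d|² = 89;  R = 2+2 = 4,  c = 89−4² = 73
v_rel = (5, -10),  |v_rel|² = 125;  v_rel·d = (5)·(-5) + (-10)·(8) = -105
125·t² + 210·t + 73 = 0  ⇒  m = (-105)² − 125·73 = 1900
m = 1900 > 0,  v_rel·d = -105 < 0  ⇒  outside

inside=no margin=1900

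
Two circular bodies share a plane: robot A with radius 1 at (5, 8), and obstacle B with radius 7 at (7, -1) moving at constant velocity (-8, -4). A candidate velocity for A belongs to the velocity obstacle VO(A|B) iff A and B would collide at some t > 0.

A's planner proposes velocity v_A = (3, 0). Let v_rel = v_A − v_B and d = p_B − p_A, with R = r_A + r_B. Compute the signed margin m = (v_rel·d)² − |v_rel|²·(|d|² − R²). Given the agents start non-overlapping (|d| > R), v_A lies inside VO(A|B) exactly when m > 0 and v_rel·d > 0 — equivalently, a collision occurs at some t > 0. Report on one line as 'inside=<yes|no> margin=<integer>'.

d = (2, -9),  |d|² = 85;  R = 1+7 = 8,  c = 85−8² = 21
v_rel = (11, 4),  |v_rel|² = 137;  v_rel·d = (11)·(2) + (4)·(-9) = -14
137·t² + 28·t + 21 = 0  ⇒  m = (-14)² − 137·21 = -2681
m = -2681 < 0,  v_rel·d = -14 < 0  ⇒  outside

inside=no margin=-2681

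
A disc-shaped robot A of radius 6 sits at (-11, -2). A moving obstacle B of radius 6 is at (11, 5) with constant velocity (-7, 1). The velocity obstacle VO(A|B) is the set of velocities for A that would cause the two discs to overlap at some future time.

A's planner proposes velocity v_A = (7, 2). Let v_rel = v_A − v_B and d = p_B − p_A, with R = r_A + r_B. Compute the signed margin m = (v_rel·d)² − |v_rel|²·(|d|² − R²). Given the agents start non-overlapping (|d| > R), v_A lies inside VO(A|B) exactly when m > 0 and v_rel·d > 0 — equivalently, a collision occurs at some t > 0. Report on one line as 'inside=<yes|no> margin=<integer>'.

d = (22, 7),  |d|² = 533;  R = 6+6 = 12,  c = 533−12² = 389
v_rel = (14, 1),  |v_rel|² = 197;  v_rel·d = (14)·(22) + (1)·(7) = 315
197·t² − 630·t + 389 = 0  ⇒  m = 315² − 197·389 = 22592
m = 22592 > 0,  v_rel·d = 315 > 0  ⇒  inside

inside=yes margin=22592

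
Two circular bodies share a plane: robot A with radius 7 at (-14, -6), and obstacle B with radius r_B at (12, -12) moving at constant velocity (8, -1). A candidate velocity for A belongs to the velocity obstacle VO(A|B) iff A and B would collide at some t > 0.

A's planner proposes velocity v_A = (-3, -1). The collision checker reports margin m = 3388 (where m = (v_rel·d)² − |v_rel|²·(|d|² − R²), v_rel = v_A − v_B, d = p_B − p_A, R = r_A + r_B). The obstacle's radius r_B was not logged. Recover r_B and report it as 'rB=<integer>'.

m = 3388
d = (26, -6);  v_rel = (-11, 0),  |v_rel|² = 121
v_rel×d = (-11)·(-6) − (0)·(26) = 66
since m = R²·121 − 66²:  R² = (4356 + 3388) / 121 = 64
R = √64 = 8  ⇒  r_B = 8 − 7 = 1

rB=1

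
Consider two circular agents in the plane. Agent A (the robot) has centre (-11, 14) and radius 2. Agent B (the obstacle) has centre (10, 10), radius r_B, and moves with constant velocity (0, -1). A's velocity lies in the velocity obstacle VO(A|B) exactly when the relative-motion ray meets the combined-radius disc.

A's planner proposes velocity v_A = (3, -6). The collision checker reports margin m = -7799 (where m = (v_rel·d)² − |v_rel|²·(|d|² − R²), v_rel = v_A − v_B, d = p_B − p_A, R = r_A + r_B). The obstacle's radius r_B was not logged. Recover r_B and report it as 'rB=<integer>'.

m = -7799
d = (21, -4);  v_rel = (3, -5),  |v_rel|² = 34
v_rel×d = (3)·(-4) − (-5)·(21) = 93
since m = R²·34 − 93²:  R² = (8649 + -7799) / 34 = 25
R = √25 = 5  ⇒  r_B = 5 − 2 = 3

rB=3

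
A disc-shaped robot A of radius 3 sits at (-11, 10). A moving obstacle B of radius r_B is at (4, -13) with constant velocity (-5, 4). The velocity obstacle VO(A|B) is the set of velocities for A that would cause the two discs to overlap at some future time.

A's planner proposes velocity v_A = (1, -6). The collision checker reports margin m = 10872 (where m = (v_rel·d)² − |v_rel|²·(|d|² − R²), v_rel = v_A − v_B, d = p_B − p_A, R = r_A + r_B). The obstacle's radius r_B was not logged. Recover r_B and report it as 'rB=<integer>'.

m = 10872
d = (15, -23);  v_rel = (6, -10),  |v_rel|² = 136
v_rel×d = (6)·(-23) − (-10)·(15) = 12
since m = R²·136 − 12²:  R² = (144 + 10872) / 136 = 81
R = √81 = 9  ⇒  r_B = 9 − 3 = 6

rB=6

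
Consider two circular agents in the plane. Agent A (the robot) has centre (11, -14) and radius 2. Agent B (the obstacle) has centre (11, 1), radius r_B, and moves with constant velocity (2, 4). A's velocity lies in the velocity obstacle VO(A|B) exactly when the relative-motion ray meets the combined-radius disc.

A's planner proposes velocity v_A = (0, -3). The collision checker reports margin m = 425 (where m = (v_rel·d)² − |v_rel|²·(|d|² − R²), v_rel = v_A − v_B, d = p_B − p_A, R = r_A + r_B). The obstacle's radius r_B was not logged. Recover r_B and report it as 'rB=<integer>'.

m = 425
d = (0, 15);  v_rel = (-2, -7),  |v_rel|² = 53
v_rel×d = (-2)·(15) − (-7)·(0) = -30
since m = R²·53 − (-30)²:  R² = (900 + 425) / 53 = 25
R = √25 = 5  ⇒  r_B = 5 − 2 = 3

rB=3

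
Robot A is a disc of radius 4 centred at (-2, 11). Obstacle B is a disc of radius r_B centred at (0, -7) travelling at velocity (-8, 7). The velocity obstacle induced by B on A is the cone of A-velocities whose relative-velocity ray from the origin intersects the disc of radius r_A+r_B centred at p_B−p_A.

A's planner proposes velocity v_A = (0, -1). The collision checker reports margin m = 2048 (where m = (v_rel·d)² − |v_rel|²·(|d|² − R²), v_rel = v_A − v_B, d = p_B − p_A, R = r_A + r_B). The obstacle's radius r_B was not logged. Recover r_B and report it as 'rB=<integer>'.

m = 2048
d = (2, -18);  v_rel = (8, -8),  |v_rel|² = 128
v_rel×d = (8)·(-18) − (-8)·(2) = -128
since m = R²·128 − (-128)²:  R² = (16384 + 2048) / 128 = 144
R = √144 = 12  ⇒  r_B = 12 − 4 = 8

rB=8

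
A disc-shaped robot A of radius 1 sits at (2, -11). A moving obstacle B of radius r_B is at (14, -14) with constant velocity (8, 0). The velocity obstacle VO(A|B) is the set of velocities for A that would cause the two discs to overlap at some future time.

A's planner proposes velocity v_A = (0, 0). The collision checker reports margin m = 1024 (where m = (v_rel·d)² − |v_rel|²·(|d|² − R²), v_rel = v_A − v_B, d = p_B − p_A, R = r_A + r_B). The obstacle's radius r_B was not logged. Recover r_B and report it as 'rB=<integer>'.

m = 1024
d = (12, -3);  v_rel = (-8, 0),  |v_rel|² = 64
v_rel×d = (-8)·(-3) − (0)·(12) = 24
since m = R²·64 − 24²:  R² = (576 + 1024) / 64 = 25
R = √25 = 5  ⇒  r_B = 5 − 1 = 4

rB=4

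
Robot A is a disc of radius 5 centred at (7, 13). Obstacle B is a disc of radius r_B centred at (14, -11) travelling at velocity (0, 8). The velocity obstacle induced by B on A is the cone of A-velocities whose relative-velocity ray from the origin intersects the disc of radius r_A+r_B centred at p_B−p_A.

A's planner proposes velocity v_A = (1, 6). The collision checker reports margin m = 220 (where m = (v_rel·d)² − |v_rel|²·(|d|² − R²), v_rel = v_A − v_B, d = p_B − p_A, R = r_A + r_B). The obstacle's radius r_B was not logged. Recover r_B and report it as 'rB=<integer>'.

m = 220
d = (7, -24);  v_rel = (1, -2),  |v_rel|² = 5
v_rel×d = (1)·(-24) − (-2)·(7) = -10
since m = R²·5 − (-10)²:  R² = (100 + 220) / 5 = 64
R = √64 = 8  ⇒  r_B = 8 − 5 = 3

rB=3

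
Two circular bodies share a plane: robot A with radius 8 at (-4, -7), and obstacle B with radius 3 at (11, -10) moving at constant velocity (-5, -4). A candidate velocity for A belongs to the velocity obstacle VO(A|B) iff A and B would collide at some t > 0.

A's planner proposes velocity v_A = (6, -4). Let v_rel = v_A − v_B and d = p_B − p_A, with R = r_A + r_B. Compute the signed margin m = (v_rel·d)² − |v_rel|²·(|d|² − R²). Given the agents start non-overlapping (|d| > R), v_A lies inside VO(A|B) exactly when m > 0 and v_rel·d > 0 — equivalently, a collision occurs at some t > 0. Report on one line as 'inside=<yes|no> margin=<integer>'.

d = (15, -3),  |d|² = 234;  R = 8+3 = 11,  c = 234−11² = 113
v_rel = (11, 0),  |v_rel|² = 121;  v_rel·d = (11)·(15) + (0)·(-3) = 165
121·t² − 330·t + 113 = 0  ⇒  m = 165² − 121·113 = 13552
m = 13552 > 0,  v_rel·d = 165 > 0  ⇒  inside

inside=yes margin=13552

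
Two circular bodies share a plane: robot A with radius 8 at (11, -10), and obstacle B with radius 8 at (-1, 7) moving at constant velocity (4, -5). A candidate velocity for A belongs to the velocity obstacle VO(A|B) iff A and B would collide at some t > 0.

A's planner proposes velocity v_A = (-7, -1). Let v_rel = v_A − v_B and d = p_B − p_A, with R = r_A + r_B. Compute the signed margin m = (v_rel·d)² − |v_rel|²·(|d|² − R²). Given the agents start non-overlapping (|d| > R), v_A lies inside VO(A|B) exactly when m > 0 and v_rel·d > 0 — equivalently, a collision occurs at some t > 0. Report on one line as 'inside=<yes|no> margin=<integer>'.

d = (-12, 17),  |d|² = 433;  R = 8+8 = 16,  c = 433−16² = 177
v_rel = (-11, 4),  |v_rel|² = 137;  v_rel·d = (-11)·(-12) + (4)·(17) = 200
137·t² − 400·t + 177 = 0  ⇒  m = 200² − 137·177 = 15751
m = 15751 > 0,  v_rel·d = 200 > 0  ⇒  inside

inside=yes margin=15751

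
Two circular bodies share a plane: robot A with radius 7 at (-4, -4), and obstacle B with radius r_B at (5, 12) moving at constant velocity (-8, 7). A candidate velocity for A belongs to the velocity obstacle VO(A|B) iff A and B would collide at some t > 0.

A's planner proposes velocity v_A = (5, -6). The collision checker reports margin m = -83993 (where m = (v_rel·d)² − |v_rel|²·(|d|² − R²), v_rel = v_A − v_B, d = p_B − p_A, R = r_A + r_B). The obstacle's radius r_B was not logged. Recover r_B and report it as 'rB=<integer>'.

m = -83993
d = (9, 16);  v_rel = (13, -13),  |v_rel|² = 338
v_rel×d = (13)·(16) − (-13)·(9) = 325
since m = R²·338 − 325²:  R² = (105625 + -83993) / 338 = 64
R = √64 = 8  ⇒  r_B = 8 − 7 = 1

rB=1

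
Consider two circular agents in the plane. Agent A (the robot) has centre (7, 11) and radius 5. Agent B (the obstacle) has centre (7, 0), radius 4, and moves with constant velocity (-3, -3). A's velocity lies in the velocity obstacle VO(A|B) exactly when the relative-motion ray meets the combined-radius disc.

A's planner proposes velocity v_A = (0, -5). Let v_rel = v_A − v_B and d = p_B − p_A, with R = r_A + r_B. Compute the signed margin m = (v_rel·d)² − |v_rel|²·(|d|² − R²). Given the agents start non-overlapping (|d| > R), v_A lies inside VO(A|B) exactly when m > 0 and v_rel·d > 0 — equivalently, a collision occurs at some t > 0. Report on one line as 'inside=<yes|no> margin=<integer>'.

d = (0, -11),  |d|² = 121;  R = 5+4 = 9,  c = 121−9² = 40
v_rel = (3, -2),  |v_rel|² = 13;  v_rel·d = (3)·(0) + (-2)·(-11) = 22
13·t² − 44·t + 40 = 0  ⇒  m = 22² − 13·40 = -36
m = -36 < 0,  v_rel·d = 22 > 0  ⇒  outside

inside=no margin=-36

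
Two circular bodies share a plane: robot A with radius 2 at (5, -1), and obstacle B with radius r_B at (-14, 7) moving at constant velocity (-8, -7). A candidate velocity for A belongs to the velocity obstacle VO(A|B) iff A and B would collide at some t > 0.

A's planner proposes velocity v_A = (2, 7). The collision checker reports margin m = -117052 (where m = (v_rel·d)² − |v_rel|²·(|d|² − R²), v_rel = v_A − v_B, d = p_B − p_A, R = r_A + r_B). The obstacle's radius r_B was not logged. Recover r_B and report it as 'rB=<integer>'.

m = -117052
d = (-19, 8);  v_rel = (10, 14),  |v_rel|² = 296
v_rel×d = (10)·(8) − (14)·(-19) = 346
since m = R²·296 − 346²:  R² = (119716 + -117052) / 296 = 9
R = √9 = 3  ⇒  r_B = 3 − 2 = 1

rB=1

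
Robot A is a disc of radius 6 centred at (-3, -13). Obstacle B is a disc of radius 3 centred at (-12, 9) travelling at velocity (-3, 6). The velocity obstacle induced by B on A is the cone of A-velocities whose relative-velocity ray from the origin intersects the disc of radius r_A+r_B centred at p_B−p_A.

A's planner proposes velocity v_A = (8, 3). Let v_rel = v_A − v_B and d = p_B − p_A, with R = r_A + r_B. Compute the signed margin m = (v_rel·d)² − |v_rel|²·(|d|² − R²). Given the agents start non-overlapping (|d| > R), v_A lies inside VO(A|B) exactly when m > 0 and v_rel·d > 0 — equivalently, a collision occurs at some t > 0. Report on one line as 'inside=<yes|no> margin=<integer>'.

d = (-9, 22),  |d|² = 565;  R = 6+3 = 9,  c = 565−9² = 484
v_rel = (11, -3),  |v_rel|² = 130;  v_rel·d = (11)·(-9) + (-3)·(22) = -165
130·t² + 330·t + 484 = 0  ⇒  m = (-165)² − 130·484 = -35695
m = -35695 < 0,  v_rel·d = -165 < 0  ⇒  outside

inside=no margin=-35695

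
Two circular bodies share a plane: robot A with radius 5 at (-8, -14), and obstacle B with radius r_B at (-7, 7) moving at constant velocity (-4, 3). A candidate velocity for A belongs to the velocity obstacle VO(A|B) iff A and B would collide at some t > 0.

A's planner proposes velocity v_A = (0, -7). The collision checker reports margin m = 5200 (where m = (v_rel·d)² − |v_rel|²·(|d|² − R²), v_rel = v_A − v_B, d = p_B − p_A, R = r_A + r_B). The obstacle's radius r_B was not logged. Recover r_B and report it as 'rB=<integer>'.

m = 5200
d = (1, 21);  v_rel = (4, -10),  |v_rel|² = 116
v_rel×d = (4)·(21) − (-10)·(1) = 94
since m = R²·116 − 94²:  R² = (8836 + 5200) / 116 = 121
R = √121 = 11  ⇒  r_B = 11 − 5 = 6

rB=6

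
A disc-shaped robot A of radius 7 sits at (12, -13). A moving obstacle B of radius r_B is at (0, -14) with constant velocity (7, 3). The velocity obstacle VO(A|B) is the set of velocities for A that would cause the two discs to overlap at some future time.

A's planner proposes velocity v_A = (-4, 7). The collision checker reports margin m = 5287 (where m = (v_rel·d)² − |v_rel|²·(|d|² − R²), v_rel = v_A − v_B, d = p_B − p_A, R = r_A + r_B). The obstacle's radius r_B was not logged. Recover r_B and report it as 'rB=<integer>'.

m = 5287
d = (-12, -1);  v_rel = (-11, 4),  |v_rel|² = 137
v_rel×d = (-11)·(-1) − (4)·(-12) = 59
since m = R²·137 − 59²:  R² = (3481 + 5287) / 137 = 64
R = √64 = 8  ⇒  r_B = 8 − 7 = 1

rB=1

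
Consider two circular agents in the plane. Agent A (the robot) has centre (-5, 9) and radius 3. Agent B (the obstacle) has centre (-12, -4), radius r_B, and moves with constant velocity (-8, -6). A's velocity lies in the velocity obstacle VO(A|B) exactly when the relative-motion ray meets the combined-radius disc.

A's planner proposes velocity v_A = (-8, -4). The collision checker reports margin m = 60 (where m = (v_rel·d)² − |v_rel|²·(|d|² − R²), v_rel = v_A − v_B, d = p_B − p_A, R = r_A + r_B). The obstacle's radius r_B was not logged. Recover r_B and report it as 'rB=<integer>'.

m = 60
d = (-7, -13);  v_rel = (0, 2),  |v_rel|² = 4
v_rel×d = (0)·(-13) − (2)·(-7) = 14
since m = R²·4 − 14²:  R² = (196 + 60) / 4 = 64
R = √64 = 8  ⇒  r_B = 8 − 3 = 5

rB=5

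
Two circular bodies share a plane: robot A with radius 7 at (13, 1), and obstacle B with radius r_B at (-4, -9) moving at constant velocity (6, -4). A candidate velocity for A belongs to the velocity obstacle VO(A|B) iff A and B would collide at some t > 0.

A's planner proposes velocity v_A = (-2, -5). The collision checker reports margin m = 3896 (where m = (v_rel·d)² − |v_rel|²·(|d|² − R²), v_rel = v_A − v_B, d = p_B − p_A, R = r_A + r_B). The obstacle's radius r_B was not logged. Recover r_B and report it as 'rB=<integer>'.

m = 3896
d = (-17, -10);  v_rel = (-8, -1),  |v_rel|² = 65
v_rel×d = (-8)·(-10) − (-1)·(-17) = 63
since m = R²·65 − 63²:  R² = (3969 + 3896) / 65 = 121
R = √121 = 11  ⇒  r_B = 11 − 7 = 4

rB=4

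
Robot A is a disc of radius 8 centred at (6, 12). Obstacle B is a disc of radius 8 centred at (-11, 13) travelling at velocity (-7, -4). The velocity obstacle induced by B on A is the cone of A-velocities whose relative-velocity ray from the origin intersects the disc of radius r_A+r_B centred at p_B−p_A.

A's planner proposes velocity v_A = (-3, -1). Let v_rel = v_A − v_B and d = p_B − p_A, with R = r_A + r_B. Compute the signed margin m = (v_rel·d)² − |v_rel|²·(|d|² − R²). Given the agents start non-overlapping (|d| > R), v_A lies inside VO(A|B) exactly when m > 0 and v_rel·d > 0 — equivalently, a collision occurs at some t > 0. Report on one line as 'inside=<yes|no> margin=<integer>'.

d = (-17, 1),  |d|² = 290;  R = 8+8 = 16,  c = 290−16² = 34
v_rel = (4, 3),  |v_rel|² = 25;  v_rel·d = (4)·(-17) + (3)·(1) = -65
25·t² + 130·t + 34 = 0  ⇒  m = (-65)² − 25·34 = 3375
m = 3375 > 0,  v_rel·d = -65 < 0  ⇒  outside

inside=no margin=3375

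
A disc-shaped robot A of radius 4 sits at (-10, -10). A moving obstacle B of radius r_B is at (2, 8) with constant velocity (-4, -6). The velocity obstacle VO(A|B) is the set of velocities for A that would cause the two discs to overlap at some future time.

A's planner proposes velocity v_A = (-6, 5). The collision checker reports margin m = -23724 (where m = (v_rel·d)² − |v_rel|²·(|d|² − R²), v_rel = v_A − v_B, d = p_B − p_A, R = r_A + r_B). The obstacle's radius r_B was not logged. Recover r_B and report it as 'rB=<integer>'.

m = -23724
d = (12, 18);  v_rel = (-2, 11),  |v_rel|² = 125
v_rel×d = (-2)·(18) − (11)·(12) = -168
since m = R²·125 − (-168)²:  R² = (28224 + -23724) / 125 = 36
R = √36 = 6  ⇒  r_B = 6 − 4 = 2

rB=2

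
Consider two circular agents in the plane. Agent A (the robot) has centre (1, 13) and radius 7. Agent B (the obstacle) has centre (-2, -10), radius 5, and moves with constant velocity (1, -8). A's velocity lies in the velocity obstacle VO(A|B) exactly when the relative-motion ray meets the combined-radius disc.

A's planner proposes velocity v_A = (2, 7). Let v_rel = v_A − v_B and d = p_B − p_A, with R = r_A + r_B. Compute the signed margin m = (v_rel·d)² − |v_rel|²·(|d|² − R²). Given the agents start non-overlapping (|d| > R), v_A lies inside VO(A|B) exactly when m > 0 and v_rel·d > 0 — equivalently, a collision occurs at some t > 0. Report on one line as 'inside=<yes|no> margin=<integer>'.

d = (-3, -23),  |d|² = 538;  R = 7+5 = 12,  c = 538−12² = 394
v_rel = (1, 15),  |v_rel|² = 226;  v_rel·d = (1)·(-3) + (15)·(-23) = -348
226·t² + 696·t + 394 = 0  ⇒  m = (-348)² − 226·394 = 32060
m = 32060 > 0,  v_rel·d = -348 < 0  ⇒  outside

inside=no margin=32060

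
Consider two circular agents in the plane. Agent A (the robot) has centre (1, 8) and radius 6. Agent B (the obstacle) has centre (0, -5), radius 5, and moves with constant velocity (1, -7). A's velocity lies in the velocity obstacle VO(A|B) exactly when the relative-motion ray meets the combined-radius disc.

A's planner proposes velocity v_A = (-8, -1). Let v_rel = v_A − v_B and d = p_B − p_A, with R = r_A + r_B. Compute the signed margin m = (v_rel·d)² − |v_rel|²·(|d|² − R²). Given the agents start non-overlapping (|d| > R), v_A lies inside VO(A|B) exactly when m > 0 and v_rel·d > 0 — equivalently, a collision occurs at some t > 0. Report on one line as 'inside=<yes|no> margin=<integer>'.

d = (-1, -13),  |d|² = 170;  R = 6+5 = 11,  c = 170−11² = 49
v_rel = (-9, 6),  |v_rel|² = 117;  v_rel·d = (-9)·(-1) + (6)·(-13) = -69
117·t² + 138·t + 49 = 0  ⇒  m = (-69)² − 117·49 = -972
m = -972 < 0,  v_rel·d = -69 < 0  ⇒  outside

inside=no margin=-972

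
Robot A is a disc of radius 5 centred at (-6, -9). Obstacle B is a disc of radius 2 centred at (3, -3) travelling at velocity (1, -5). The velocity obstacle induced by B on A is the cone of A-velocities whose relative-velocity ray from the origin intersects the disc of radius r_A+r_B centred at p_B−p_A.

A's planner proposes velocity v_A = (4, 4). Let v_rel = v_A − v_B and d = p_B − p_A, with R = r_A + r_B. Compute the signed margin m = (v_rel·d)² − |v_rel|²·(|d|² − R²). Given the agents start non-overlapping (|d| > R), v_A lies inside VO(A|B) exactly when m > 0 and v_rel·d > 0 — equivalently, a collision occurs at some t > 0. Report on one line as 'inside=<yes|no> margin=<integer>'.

d = (9, 6),  |d|² = 117;  R = 5+2 = 7,  c = 117−7² = 68
v_rel = (3, 9),  |v_rel|² = 90;  v_rel·d = (3)·(9) + (9)·(6) = 81
90·t² − 162·t + 68 = 0  ⇒  m = 81² − 90·68 = 441
m = 441 > 0,  v_rel·d = 81 > 0  ⇒  inside

inside=yes margin=441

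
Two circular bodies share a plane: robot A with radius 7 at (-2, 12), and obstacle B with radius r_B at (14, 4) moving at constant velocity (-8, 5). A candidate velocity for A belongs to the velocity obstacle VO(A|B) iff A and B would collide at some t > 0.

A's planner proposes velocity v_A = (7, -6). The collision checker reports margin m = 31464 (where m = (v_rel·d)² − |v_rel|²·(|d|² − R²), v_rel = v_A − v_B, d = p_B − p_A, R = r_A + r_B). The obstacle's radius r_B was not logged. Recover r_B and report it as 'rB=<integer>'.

m = 31464
d = (16, -8);  v_rel = (15, -11),  |v_rel|² = 346
v_rel×d = (15)·(-8) − (-11)·(16) = 56
since m = R²·346 − 56²:  R² = (3136 + 31464) / 346 = 100
R = √100 = 10  ⇒  r_B = 10 − 7 = 3

rB=3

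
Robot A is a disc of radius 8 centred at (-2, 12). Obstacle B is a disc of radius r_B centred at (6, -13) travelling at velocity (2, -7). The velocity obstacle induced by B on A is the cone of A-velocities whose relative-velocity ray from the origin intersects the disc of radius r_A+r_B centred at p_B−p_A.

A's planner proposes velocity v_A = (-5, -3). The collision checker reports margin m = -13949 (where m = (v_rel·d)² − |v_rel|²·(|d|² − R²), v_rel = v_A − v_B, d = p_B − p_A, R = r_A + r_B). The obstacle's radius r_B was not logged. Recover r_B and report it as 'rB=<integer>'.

m = -13949
d = (8, -25);  v_rel = (-7, 4),  |v_rel|² = 65
v_rel×d = (-7)·(-25) − (4)·(8) = 143
since m = R²·65 − 143²:  R² = (20449 + -13949) / 65 = 100
R = √100 = 10  ⇒  r_B = 10 − 8 = 2

rB=2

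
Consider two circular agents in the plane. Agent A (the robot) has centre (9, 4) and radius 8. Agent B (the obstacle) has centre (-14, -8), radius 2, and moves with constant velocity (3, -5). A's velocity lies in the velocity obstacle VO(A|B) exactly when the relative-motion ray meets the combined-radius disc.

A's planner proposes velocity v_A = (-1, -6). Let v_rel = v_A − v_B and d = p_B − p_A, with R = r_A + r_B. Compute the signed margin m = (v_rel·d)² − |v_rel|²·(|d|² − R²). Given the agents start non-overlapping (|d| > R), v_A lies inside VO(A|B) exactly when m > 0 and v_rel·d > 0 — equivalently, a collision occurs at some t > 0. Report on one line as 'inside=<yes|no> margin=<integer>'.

d = (-23, -12),  |d|² = 673;  R = 8+2 = 10,  c = 673−10² = 573
v_rel = (-4, -1),  |v_rel|² = 17;  v_rel·d = (-4)·(-23) + (-1)·(-12) = 104
17·t² − 208·t + 573 = 0  ⇒  m = 104² − 17·573 = 1075
m = 1075 > 0,  v_rel·d = 104 > 0  ⇒  inside

inside=yes margin=1075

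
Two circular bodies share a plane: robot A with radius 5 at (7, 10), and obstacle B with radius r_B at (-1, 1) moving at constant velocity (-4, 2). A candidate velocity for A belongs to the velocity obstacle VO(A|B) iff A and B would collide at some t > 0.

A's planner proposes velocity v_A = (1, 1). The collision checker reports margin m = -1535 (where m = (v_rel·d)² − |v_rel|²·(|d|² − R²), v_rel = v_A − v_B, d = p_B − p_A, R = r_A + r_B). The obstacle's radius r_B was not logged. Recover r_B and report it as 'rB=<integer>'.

m = -1535
d = (-8, -9);  v_rel = (5, -1),  |v_rel|² = 26
v_rel×d = (5)·(-9) − (-1)·(-8) = -53
since m = R²·26 − (-53)²:  R² = (2809 + -1535) / 26 = 49
R = √49 = 7  ⇒  r_B = 7 − 5 = 2

rB=2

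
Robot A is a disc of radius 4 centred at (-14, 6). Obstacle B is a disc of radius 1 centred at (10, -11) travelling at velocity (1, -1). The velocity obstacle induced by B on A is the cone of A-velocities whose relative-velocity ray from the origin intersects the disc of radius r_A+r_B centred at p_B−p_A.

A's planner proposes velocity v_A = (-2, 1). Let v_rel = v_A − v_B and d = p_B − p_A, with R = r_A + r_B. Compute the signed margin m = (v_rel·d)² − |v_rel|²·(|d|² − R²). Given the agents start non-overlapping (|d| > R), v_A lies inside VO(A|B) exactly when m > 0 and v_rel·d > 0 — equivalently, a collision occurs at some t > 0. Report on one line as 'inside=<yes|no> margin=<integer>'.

d = (24, -17),  |d|² = 865;  R = 4+1 = 5,  c = 865−5² = 840
v_rel = (-3, 2),  |v_rel|² = 13;  v_rel·d = (-3)·(24) + (2)·(-17) = -106
13·t² + 212·t + 840 = 0  ⇒  m = (-106)² − 13·840 = 316
m = 316 > 0,  v_rel·d = -106 < 0  ⇒  outside

inside=no margin=316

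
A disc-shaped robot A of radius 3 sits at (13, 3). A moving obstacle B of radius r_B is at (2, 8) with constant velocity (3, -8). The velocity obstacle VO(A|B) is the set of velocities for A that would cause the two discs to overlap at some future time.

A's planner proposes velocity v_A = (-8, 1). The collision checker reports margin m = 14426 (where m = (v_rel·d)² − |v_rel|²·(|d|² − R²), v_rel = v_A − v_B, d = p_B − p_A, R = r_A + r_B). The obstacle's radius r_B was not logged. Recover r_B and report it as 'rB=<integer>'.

m = 14426
d = (-11, 5);  v_rel = (-11, 9),  |v_rel|² = 202
v_rel×d = (-11)·(5) − (9)·(-11) = 44
since m = R²·202 − 44²:  R² = (1936 + 14426) / 202 = 81
R = √81 = 9  ⇒  r_B = 9 − 3 = 6

rB=6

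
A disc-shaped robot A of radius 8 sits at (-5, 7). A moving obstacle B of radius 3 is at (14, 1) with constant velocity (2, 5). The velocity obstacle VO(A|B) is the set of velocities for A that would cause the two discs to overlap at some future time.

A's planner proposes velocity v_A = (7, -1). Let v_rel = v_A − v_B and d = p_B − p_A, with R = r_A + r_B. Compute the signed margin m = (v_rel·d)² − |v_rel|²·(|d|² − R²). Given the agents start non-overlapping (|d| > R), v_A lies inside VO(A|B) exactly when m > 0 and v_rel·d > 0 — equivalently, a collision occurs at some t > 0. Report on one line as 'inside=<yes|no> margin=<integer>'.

d = (19, -6),  |d|² = 397;  R = 8+3 = 11,  c = 397−11² = 276
v_rel = (5, -6),  |v_rel|² = 61;  v_rel·d = (5)·(19) + (-6)·(-6) = 131
61·t² − 262·t + 276 = 0  ⇒  m = 131² − 61·276 = 325
m = 325 > 0,  v_rel·d = 131 > 0  ⇒  inside

inside=yes margin=325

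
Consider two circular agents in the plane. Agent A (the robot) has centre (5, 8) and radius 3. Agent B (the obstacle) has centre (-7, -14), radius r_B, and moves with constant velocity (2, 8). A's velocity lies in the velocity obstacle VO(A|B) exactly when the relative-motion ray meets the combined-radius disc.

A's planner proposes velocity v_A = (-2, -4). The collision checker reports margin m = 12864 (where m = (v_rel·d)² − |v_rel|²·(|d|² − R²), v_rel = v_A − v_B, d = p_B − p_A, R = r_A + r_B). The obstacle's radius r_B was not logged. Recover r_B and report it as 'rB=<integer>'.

m = 12864
d = (-12, -22);  v_rel = (-4, -12),  |v_rel|² = 160
v_rel×d = (-4)·(-22) − (-12)·(-12) = -56
since m = R²·160 − (-56)²:  R² = (3136 + 12864) / 160 = 100
R = √100 = 10  ⇒  r_B = 10 − 3 = 7

rB=7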